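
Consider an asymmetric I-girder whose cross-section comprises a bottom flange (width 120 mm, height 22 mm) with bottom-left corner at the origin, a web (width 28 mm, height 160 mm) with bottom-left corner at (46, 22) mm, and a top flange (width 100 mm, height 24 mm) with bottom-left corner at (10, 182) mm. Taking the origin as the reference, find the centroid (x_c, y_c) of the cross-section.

Part | A | x̄ᵢ | ȳᵢ | A·x̄ᵢ | A·ȳᵢ
bottom flange | 2640.00 | 60.00 | 11.00 | 158400.00 | 29040.00
web | 4480.00 | 60.00 | 102.00 | 268800.00 | 456960.00
top flange | 2400.00 | 60.00 | 194.00 | 144000.00 | 465600.00
Σ | 9520.00 |  |  | 571200.00 | 951600.00
x_c = 571200.00 / 9520.00 = 60.00 mm
y_c = 951600.00 / 9520.00 = 99.96 mm

x_c = 60.00 mm, y_c = 99.96 mm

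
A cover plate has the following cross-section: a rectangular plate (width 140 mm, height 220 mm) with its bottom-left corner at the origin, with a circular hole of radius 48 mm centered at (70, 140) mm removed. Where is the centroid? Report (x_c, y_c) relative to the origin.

Part | A | x̄ᵢ | ȳᵢ | A·x̄ᵢ | A·ȳᵢ
plate | 30800.00 | 70.00 | 110.00 | 2156000.00 | 3388000.00
hole | -7238.23 | 70.00 | 140.00 | -506676.06 | -1013352.13
Σ | 23561.77 |  |  | 1649323.94 | 2374647.87
x_c = 1649323.94 / 23561.77 = 70.00 mm
y_c = 2374647.87 / 23561.77 = 100.78 mm

x_c = 70.00 mm, y_c = 100.78 mm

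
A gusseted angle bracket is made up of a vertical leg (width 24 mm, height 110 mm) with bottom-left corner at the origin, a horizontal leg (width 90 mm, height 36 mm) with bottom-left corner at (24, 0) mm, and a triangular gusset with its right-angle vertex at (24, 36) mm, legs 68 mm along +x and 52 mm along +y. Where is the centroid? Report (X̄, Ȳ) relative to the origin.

Part | A | x̄ᵢ | ȳᵢ | A·x̄ᵢ | A·ȳᵢ
vertical leg | 2640.00 | 12.00 | 55.00 | 31680.00 | 145200.00
horizontal leg | 3240.00 | 69.00 | 18.00 | 223560.00 | 58320.00
gusset | 1768.00 | 46.67 | 53.33 | 82506.67 | 94293.33
Σ | 7648.00 |  |  | 337746.67 | 297813.33
X̄ = 337746.67 / 7648.00 = 44.16 mm
Ȳ = 297813.33 / 7648.00 = 38.94 mm

X̄ = 44.16 mm, Ȳ = 38.94 mm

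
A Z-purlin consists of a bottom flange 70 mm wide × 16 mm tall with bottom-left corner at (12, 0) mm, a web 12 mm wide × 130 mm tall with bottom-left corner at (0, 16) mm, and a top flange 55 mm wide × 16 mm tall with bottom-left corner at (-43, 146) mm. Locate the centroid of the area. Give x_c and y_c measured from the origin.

x_c = 13.58 mm, y_c = 76.08 mm

bottom flange: A = 70 × 16 = 1120.00, centroid at (47.00, 8.00).
web: A = 12 × 130 = 1560.00, centroid at (6.00, 81.00).
top flange: A = 55 × 16 = 880.00, centroid at (-15.50, 154.00).
ΣA = 3560.00 mm², ΣAx_c = 48360.00 mm³, ΣAy_c = 270840.00 mm³.
x_c = 48360.00/3560.00 = 13.58 mm; y_c = 270840.00/3560.00 = 76.08 mm.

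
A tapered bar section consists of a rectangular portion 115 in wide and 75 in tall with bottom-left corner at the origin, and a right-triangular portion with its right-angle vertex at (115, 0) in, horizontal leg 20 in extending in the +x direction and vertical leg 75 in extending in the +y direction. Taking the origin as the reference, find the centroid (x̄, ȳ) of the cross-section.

x̄ = 62.63 in, ȳ = 36.50 in

rectangular portion: A = 115 × 75 = 8625.00, centroid at (57.50, 37.50).
triangular portion: A = ½·20·75 = 750.00, centroid at (121.67, 25.00).
ΣA = 9375.00 in², ΣAx̄ = 587187.50 in³, ΣAȳ = 342187.50 in³.
x̄ = 587187.50/9375.00 = 62.63 in; ȳ = 342187.50/9375.00 = 36.50 in.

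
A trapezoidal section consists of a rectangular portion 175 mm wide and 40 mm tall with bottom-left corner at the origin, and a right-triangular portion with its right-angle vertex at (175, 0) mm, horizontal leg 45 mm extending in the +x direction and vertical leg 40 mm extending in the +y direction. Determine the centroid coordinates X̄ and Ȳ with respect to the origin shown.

Part | A | x̄ᵢ | ȳᵢ | A·x̄ᵢ | A·ȳᵢ
rectangular portion | 7000.00 | 87.50 | 20.00 | 612500.00 | 140000.00
triangular portion | 900.00 | 190.00 | 13.33 | 171000.00 | 12000.00
Σ | 7900.00 |  |  | 783500.00 | 152000.00
X̄ = 783500.00 / 7900.00 = 99.18 mm
Ȳ = 152000.00 / 7900.00 = 19.24 mm

X̄ = 99.18 mm, Ȳ = 19.24 mm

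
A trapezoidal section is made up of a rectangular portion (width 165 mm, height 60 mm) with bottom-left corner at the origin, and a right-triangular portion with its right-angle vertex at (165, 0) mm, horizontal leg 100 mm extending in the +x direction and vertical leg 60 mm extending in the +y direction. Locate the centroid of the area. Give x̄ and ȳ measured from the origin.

Part | A | x̄ᵢ | ȳᵢ | A·x̄ᵢ | A·ȳᵢ
rectangular portion | 9900.00 | 82.50 | 30.00 | 816750.00 | 297000.00
triangular portion | 3000.00 | 198.33 | 20.00 | 595000.00 | 60000.00
Σ | 12900.00 |  |  | 1411750.00 | 357000.00
x̄ = 1411750.00 / 12900.00 = 109.44 mm
ȳ = 357000.00 / 12900.00 = 27.67 mm

x̄ = 109.44 mm, ȳ = 27.67 mm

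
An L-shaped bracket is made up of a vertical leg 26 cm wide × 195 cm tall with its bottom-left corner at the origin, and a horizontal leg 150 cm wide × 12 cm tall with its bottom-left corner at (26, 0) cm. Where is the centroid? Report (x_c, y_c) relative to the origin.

vertical leg: A = 26 × 195 = 5070.00, centroid at (13.00, 97.50).
horizontal leg: A = 150 × 12 = 1800.00, centroid at (101.00, 6.00).
ΣA = 6870.00 cm², ΣAx_c = 247710.00 cm³, ΣAy_c = 505125.00 cm³.
x_c = 247710.00/6870.00 = 36.06 cm; y_c = 505125.00/6870.00 = 73.53 cm.

x_c = 36.06 cm, y_c = 73.53 cm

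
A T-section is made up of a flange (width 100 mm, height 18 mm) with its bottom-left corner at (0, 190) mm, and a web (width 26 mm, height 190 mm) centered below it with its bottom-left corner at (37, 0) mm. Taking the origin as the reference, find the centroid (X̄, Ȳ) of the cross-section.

Part | A | x̄ᵢ | ȳᵢ | A·x̄ᵢ | A·ȳᵢ
web | 4940.00 | 50.00 | 95.00 | 247000.00 | 469300.00
flange | 1800.00 | 50.00 | 199.00 | 90000.00 | 358200.00
Σ | 6740.00 |  |  | 337000.00 | 827500.00
X̄ = 337000.00 / 6740.00 = 50.00 mm
Ȳ = 827500.00 / 6740.00 = 122.77 mm

X̄ = 50.00 mm, Ȳ = 122.77 mm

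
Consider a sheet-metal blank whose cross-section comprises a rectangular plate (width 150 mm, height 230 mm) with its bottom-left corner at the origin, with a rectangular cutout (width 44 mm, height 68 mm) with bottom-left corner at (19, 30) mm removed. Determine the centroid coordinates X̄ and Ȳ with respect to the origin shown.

plate: A = 150 × 230 = 34500.00, centroid at (75.00, 115.00).
hole: A = −(44 × 68) = -2992.00, centroid at (41.00, 64.00).
ΣA = 31508.00 mm²
ΣAX̄ = (34500.00)(75.00) + (-2992.00)(41.00) = 2464828.00 mm³
ΣAȲ = (34500.00)(115.00) + (-2992.00)(64.00) = 3776012.00 mm³
X̄ = 2464828.00 / 31508.00 = 78.23 mm
Ȳ = 3776012.00 / 31508.00 = 119.84 mm

X̄ = 78.23 mm, Ȳ = 119.84 mm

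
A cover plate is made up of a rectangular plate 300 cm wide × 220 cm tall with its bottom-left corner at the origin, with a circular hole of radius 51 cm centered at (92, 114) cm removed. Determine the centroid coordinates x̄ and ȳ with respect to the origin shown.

x̄ = 158.20 cm, ȳ = 109.43 cm

Part | A | x̄ᵢ | ȳᵢ | A·x̄ᵢ | A·ȳᵢ
plate | 66000.00 | 150.00 | 110.00 | 9900000.00 | 7260000.00
hole | -8171.28 | 92.00 | 114.00 | -751757.99 | -931526.20
Σ | 57828.72 |  |  | 9148242.01 | 6328473.80
x̄ = 9148242.01 / 57828.72 = 158.20 cm
ȳ = 6328473.80 / 57828.72 = 109.43 cm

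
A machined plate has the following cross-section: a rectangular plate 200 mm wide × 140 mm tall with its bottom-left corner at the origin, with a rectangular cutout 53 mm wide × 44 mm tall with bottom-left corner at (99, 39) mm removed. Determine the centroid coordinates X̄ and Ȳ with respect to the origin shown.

X̄ = 97.68 mm, Ȳ = 70.82 mm

Part | A | x̄ᵢ | ȳᵢ | A·x̄ᵢ | A·ȳᵢ
plate | 28000.00 | 100.00 | 70.00 | 2800000.00 | 1960000.00
hole | -2332.00 | 125.50 | 61.00 | -292666.00 | -142252.00
Σ | 25668.00 |  |  | 2507334.00 | 1817748.00
X̄ = 2507334.00 / 25668.00 = 97.68 mm
Ȳ = 1817748.00 / 25668.00 = 70.82 mm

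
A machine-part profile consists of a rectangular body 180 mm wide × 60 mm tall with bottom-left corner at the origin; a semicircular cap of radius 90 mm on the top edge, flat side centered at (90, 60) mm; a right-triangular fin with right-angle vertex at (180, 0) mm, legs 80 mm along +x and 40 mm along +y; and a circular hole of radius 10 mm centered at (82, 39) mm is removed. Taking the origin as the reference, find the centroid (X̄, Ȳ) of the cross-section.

rectangular body: A = 180 × 60 = 10800.00, centroid at (90.00, 30.00).
semicircular top: A = ½π·90² = 12723.45, centroid at (90.00, 98.20).
triangular fin: A = ½·80·40 = 1600.00, centroid at (206.67, 13.33).
hole: A = −π·10² = -314.16, centroid at (82.00, 39.00).
ΣA = 24809.29 mm²
ΣAX̄ = (10800.00)(90.00) + (12723.45)(90.00) + (1600.00)(206.67) + (-314.16)(82.00) = 2422016.13 mm³
ΣAȲ = (10800.00)(30.00) + (12723.45)(98.20) + (1600.00)(13.33) + (-314.16)(39.00) = 1582488.14 mm³
X̄ = 2422016.13 / 24809.29 = 97.63 mm
Ȳ = 1582488.14 / 24809.29 = 63.79 mm

X̄ = 97.63 mm, Ȳ = 63.79 mm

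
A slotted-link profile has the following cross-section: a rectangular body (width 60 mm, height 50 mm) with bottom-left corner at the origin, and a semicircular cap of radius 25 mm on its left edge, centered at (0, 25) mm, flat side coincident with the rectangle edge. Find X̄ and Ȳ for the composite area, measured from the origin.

rectangular body: A = 60 × 50 = 3000.00, centroid at (30.00, 25.00).
semicircular end: A = ½π·25² = 981.75, centroid at (-10.61, 25.00).
ΣA = 3981.75 mm²
ΣAX̄ = (3000.00)(30.00) + (981.75)(-10.61) = 79583.33 mm³
ΣAȲ = (3000.00)(25.00) + (981.75)(25.00) = 99543.69 mm³
X̄ = 79583.33 / 3981.75 = 19.99 mm
Ȳ = 99543.69 / 3981.75 = 25.00 mm

X̄ = 19.99 mm, Ȳ = 25.00 mm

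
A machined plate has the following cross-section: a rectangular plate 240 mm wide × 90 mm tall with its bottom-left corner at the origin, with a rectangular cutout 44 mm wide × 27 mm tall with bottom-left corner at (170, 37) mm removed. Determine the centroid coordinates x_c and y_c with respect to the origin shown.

x_c = 115.81 mm, y_c = 44.68 mm

plate: A = 240 × 90 = 21600.00, centroid at (120.00, 45.00).
hole: A = −(44 × 27) = -1188.00, centroid at (192.00, 50.50).
ΣA = 20412.00 mm²
ΣAx_c = (21600.00)(120.00) + (-1188.00)(192.00) = 2363904.00 mm³
ΣAy_c = (21600.00)(45.00) + (-1188.00)(50.50) = 912006.00 mm³
x_c = 2363904.00 / 20412.00 = 115.81 mm
y_c = 912006.00 / 20412.00 = 44.68 mm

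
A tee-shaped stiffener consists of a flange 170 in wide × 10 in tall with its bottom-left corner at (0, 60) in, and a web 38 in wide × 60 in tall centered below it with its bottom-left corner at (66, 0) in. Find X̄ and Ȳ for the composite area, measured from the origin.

X̄ = 85.00 in, Ȳ = 44.95 in

web: A = 38 × 60 = 2280.00, centroid at (85.00, 30.00).
flange: A = 170 × 10 = 1700.00, centroid at (85.00, 65.00).
ΣA = 3980.00 in²
ΣAX̄ = (2280.00)(85.00) + (1700.00)(85.00) = 338300.00 in³
ΣAȲ = (2280.00)(30.00) + (1700.00)(65.00) = 178900.00 in³
X̄ = 338300.00 / 3980.00 = 85.00 in
Ȳ = 178900.00 / 3980.00 = 44.95 in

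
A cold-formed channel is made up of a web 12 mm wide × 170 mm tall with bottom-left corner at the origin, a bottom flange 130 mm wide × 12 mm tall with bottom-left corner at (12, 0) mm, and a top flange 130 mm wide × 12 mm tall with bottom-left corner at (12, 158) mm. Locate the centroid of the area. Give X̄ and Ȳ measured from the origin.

web: A = 12 × 170 = 2040.00, centroid at (6.00, 85.00).
bottom flange: A = 130 × 12 = 1560.00, centroid at (77.00, 6.00).
top flange: A = 130 × 12 = 1560.00, centroid at (77.00, 164.00).
ΣA = 5160.00 mm², ΣAX̄ = 252480.00 mm³, ΣAȲ = 438600.00 mm³.
X̄ = 252480.00/5160.00 = 48.93 mm; Ȳ = 438600.00/5160.00 = 85.00 mm.

X̄ = 48.93 mm, Ȳ = 85.00 mm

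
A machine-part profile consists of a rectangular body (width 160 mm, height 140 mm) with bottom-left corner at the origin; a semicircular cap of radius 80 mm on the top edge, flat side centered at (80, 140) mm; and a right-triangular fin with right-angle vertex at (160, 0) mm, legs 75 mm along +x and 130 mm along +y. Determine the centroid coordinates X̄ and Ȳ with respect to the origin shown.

X̄ = 93.71 mm, Ȳ = 94.51 mm

rectangular body: A = 160 × 140 = 22400.00, centroid at (80.00, 70.00).
semicircular top: A = ½π·80² = 10053.10, centroid at (80.00, 173.95).
triangular fin: A = ½·75·130 = 4875.00, centroid at (185.00, 43.33).
ΣA = 37328.10 mm²
ΣAX̄ = (22400.00)(80.00) + (10053.10)(80.00) + (4875.00)(185.00) = 3498122.72 mm³
ΣAȲ = (22400.00)(70.00) + (10053.10)(173.95) + (4875.00)(43.33) = 3528016.84 mm³
X̄ = 3498122.72 / 37328.10 = 93.71 mm
Ȳ = 3528016.84 / 37328.10 = 94.51 mm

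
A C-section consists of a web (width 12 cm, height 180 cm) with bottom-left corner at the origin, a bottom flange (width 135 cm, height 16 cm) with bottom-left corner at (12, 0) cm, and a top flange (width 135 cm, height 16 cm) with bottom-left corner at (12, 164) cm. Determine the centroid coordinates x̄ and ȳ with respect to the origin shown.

Part | A | x̄ᵢ | ȳᵢ | A·x̄ᵢ | A·ȳᵢ
web | 2160.00 | 6.00 | 90.00 | 12960.00 | 194400.00
bottom flange | 2160.00 | 79.50 | 8.00 | 171720.00 | 17280.00
top flange | 2160.00 | 79.50 | 172.00 | 171720.00 | 371520.00
Σ | 6480.00 |  |  | 356400.00 | 583200.00
x̄ = 356400.00 / 6480.00 = 55.00 cm
ȳ = 583200.00 / 6480.00 = 90.00 cm

x̄ = 55.00 cm, ȳ = 90.00 cm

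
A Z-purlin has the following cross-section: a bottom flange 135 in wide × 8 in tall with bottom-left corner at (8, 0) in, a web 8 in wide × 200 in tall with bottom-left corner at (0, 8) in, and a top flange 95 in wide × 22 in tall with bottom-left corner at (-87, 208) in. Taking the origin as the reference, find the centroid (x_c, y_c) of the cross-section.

bottom flange: A = 135 × 8 = 1080.00, centroid at (75.50, 4.00).
web: A = 8 × 200 = 1600.00, centroid at (4.00, 108.00).
top flange: A = 95 × 22 = 2090.00, centroid at (-39.50, 219.00).
ΣA = 4770.00 in², ΣAx_c = 5385.00 in³, ΣAy_c = 634830.00 in³.
x_c = 5385.00/4770.00 = 1.13 in; y_c = 634830.00/4770.00 = 133.09 in.

x_c = 1.13 in, y_c = 133.09 in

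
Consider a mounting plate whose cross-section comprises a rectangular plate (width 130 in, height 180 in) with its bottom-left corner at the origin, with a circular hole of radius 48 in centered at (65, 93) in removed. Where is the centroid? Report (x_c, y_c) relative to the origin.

x_c = 65.00 in, y_c = 88.66 in

Part | A | x̄ᵢ | ȳᵢ | A·x̄ᵢ | A·ȳᵢ
plate | 23400.00 | 65.00 | 90.00 | 1521000.00 | 2106000.00
hole | -7238.23 | 65.00 | 93.00 | -470484.92 | -673155.34
Σ | 16161.77 |  |  | 1050515.08 | 1432844.66
x_c = 1050515.08 / 16161.77 = 65.00 in
y_c = 1432844.66 / 16161.77 = 88.66 in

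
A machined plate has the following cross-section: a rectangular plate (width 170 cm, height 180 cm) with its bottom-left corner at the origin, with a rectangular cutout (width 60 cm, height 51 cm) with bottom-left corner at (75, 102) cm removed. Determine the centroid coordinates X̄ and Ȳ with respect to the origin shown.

plate: A = 170 × 180 = 30600.00, centroid at (85.00, 90.00).
hole: A = −(60 × 51) = -3060.00, centroid at (105.00, 127.50).
ΣA = 27540.00 cm², ΣAX̄ = 2279700.00 cm³, ΣAȲ = 2363850.00 cm³.
X̄ = 2279700.00/27540.00 = 82.78 cm; Ȳ = 2363850.00/27540.00 = 85.83 cm.

X̄ = 82.78 cm, Ȳ = 85.83 cm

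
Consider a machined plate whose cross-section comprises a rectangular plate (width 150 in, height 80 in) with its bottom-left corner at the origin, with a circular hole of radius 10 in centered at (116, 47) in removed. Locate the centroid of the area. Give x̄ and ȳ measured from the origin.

plate: A = 150 × 80 = 12000.00, centroid at (75.00, 40.00).
hole: A = −π·10² = -314.16, centroid at (116.00, 47.00).
ΣA = 11685.84 in², ΣAx̄ = 863557.53 in³, ΣAȳ = 465234.51 in³.
x̄ = 863557.53/11685.84 = 73.90 in; ȳ = 465234.51/11685.84 = 39.81 in.

x̄ = 73.90 in, ȳ = 39.81 in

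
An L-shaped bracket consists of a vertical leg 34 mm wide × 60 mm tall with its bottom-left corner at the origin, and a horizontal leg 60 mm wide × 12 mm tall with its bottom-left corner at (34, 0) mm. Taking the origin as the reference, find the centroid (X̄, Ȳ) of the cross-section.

vertical leg: A = 34 × 60 = 2040.00, centroid at (17.00, 30.00).
horizontal leg: A = 60 × 12 = 720.00, centroid at (64.00, 6.00).
ΣA = 2760.00 mm², ΣAX̄ = 80760.00 mm³, ΣAȲ = 65520.00 mm³.
X̄ = 80760.00/2760.00 = 29.26 mm; Ȳ = 65520.00/2760.00 = 23.74 mm.

X̄ = 29.26 mm, Ȳ = 23.74 mm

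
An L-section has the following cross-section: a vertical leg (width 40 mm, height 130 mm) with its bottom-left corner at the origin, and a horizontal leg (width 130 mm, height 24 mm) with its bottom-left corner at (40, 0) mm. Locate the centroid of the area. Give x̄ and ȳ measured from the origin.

x̄ = 51.88 mm, ȳ = 45.12 mm

vertical leg: A = 40 × 130 = 5200.00, centroid at (20.00, 65.00).
horizontal leg: A = 130 × 24 = 3120.00, centroid at (105.00, 12.00).
ΣA = 8320.00 mm²
ΣAx̄ = (5200.00)(20.00) + (3120.00)(105.00) = 431600.00 mm³
ΣAȳ = (5200.00)(65.00) + (3120.00)(12.00) = 375440.00 mm³
x̄ = 431600.00 / 8320.00 = 51.88 mm
ȳ = 375440.00 / 8320.00 = 45.12 mm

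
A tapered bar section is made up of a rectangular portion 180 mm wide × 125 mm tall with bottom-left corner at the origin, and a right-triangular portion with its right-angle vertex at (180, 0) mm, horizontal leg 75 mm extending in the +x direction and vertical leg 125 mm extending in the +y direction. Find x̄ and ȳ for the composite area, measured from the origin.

x̄ = 109.83 mm, ȳ = 58.91 mm

Part | A | x̄ᵢ | ȳᵢ | A·x̄ᵢ | A·ȳᵢ
rectangular portion | 22500.00 | 90.00 | 62.50 | 2025000.00 | 1406250.00
triangular portion | 4687.50 | 205.00 | 41.67 | 960937.50 | 195312.50
Σ | 27187.50 |  |  | 2985937.50 | 1601562.50
x̄ = 2985937.50 / 27187.50 = 109.83 mm
ȳ = 1601562.50 / 27187.50 = 58.91 mm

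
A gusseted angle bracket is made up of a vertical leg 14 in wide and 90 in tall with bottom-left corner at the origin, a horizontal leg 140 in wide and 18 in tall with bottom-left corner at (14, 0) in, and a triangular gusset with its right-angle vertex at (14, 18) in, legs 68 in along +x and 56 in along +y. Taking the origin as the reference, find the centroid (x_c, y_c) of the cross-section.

Part | A | x̄ᵢ | ȳᵢ | A·x̄ᵢ | A·ȳᵢ
vertical leg | 1260.00 | 7.00 | 45.00 | 8820.00 | 56700.00
horizontal leg | 2520.00 | 84.00 | 9.00 | 211680.00 | 22680.00
gusset | 1904.00 | 36.67 | 36.67 | 69813.33 | 69813.33
Σ | 5684.00 |  |  | 290313.33 | 149193.33
x_c = 290313.33 / 5684.00 = 51.08 in
y_c = 149193.33 / 5684.00 = 26.25 in

x_c = 51.08 in, y_c = 26.25 in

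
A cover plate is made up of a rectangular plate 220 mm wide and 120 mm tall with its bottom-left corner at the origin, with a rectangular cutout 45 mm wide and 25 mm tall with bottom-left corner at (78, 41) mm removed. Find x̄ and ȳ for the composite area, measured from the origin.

plate: A = 220 × 120 = 26400.00, centroid at (110.00, 60.00).
hole: A = −(45 × 25) = -1125.00, centroid at (100.50, 53.50).
ΣA = 25275.00 mm²
ΣAx̄ = (26400.00)(110.00) + (-1125.00)(100.50) = 2790937.50 mm³
ΣAȳ = (26400.00)(60.00) + (-1125.00)(53.50) = 1523812.50 mm³
x̄ = 2790937.50 / 25275.00 = 110.42 mm
ȳ = 1523812.50 / 25275.00 = 60.29 mm

x̄ = 110.42 mm, ȳ = 60.29 mm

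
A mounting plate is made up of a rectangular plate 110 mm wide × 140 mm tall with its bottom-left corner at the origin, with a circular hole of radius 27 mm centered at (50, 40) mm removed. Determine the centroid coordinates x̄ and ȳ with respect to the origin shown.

Part | A | x̄ᵢ | ȳᵢ | A·x̄ᵢ | A·ȳᵢ
plate | 15400.00 | 55.00 | 70.00 | 847000.00 | 1078000.00
hole | -2290.22 | 50.00 | 40.00 | -114511.05 | -91608.84
Σ | 13109.78 |  |  | 732488.95 | 986391.16
x̄ = 732488.95 / 13109.78 = 55.87 mm
ȳ = 986391.16 / 13109.78 = 75.24 mm

x̄ = 55.87 mm, ȳ = 75.24 mm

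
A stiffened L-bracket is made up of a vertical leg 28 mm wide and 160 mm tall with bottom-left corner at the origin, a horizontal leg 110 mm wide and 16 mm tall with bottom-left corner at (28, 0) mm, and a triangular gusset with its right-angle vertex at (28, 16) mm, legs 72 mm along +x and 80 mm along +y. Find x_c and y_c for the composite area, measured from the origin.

Part | A | x̄ᵢ | ȳᵢ | A·x̄ᵢ | A·ȳᵢ
vertical leg | 4480.00 | 14.00 | 80.00 | 62720.00 | 358400.00
horizontal leg | 1760.00 | 83.00 | 8.00 | 146080.00 | 14080.00
gusset | 2880.00 | 52.00 | 42.67 | 149760.00 | 122880.00
Σ | 9120.00 |  |  | 358560.00 | 495360.00
x_c = 358560.00 / 9120.00 = 39.32 mm
y_c = 495360.00 / 9120.00 = 54.32 mm

x_c = 39.32 mm, y_c = 54.32 mm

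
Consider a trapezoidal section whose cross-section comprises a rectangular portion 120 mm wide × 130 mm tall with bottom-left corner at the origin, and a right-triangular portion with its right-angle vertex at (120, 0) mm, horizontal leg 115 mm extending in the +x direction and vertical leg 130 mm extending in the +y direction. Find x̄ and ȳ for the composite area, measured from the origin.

x̄ = 91.85 mm, ȳ = 57.98 mm

Part | A | x̄ᵢ | ȳᵢ | A·x̄ᵢ | A·ȳᵢ
rectangular portion | 15600.00 | 60.00 | 65.00 | 936000.00 | 1014000.00
triangular portion | 7475.00 | 158.33 | 43.33 | 1183541.67 | 323916.67
Σ | 23075.00 |  |  | 2119541.67 | 1337916.67
x̄ = 2119541.67 / 23075.00 = 91.85 mm
ȳ = 1337916.67 / 23075.00 = 57.98 mm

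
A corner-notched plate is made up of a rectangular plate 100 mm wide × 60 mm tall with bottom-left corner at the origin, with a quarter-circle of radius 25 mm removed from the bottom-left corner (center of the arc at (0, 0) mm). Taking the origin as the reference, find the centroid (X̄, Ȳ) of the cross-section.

X̄ = 53.51 mm, Ȳ = 31.73 mm

Part | A | x̄ᵢ | ȳᵢ | A·x̄ᵢ | A·ȳᵢ
plate | 6000.00 | 50.00 | 30.00 | 300000.00 | 180000.00
removed quarter-circle | -490.87 | 10.61 | 10.61 | -5208.33 | -5208.33
Σ | 5509.13 |  |  | 294791.67 | 174791.67
X̄ = 294791.67 / 5509.13 = 53.51 mm
Ȳ = 174791.67 / 5509.13 = 31.73 mm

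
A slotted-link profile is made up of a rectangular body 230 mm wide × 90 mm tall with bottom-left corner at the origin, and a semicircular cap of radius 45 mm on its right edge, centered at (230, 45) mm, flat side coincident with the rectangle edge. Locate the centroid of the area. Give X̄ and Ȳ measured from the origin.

X̄ = 132.86 mm, Ȳ = 45.00 mm

rectangular body: A = 230 × 90 = 20700.00, centroid at (115.00, 45.00).
semicircular end: A = ½π·45² = 3180.86, centroid at (249.10, 45.00).
ΣA = 23880.86 mm²
ΣAX̄ = (20700.00)(115.00) + (3180.86)(249.10) = 3172848.39 mm³
ΣAȲ = (20700.00)(45.00) + (3180.86)(45.00) = 1074638.82 mm³
X̄ = 3172848.39 / 23880.86 = 132.86 mm
Ȳ = 1074638.82 / 23880.86 = 45.00 mm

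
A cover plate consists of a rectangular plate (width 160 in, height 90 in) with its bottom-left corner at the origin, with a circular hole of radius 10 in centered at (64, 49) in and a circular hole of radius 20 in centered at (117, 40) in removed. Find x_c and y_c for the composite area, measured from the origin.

x_c = 76.77 in, y_c = 45.39 in

plate: A = 160 × 90 = 14400.00, centroid at (80.00, 45.00).
hole 1: A = −π·10² = -314.16, centroid at (64.00, 49.00).
hole 2: A = −π·20² = -1256.64, centroid at (117.00, 40.00).
ΣA = 12829.20 in²
ΣAx_c = (14400.00)(80.00) + (-314.16)(64.00) + (-1256.64)(117.00) = 984867.27 in³
ΣAy_c = (14400.00)(45.00) + (-314.16)(49.00) + (-1256.64)(40.00) = 582340.71 in³
x_c = 984867.27 / 12829.20 = 76.77 in
y_c = 582340.71 / 12829.20 = 45.39 in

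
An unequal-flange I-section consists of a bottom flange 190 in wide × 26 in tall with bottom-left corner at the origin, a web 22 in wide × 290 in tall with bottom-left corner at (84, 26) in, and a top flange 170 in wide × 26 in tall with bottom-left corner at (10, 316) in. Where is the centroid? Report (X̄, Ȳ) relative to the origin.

Part | A | x̄ᵢ | ȳᵢ | A·x̄ᵢ | A·ȳᵢ
bottom flange | 4940.00 | 95.00 | 13.00 | 469300.00 | 64220.00
web | 6380.00 | 95.00 | 171.00 | 606100.00 | 1090980.00
top flange | 4420.00 | 95.00 | 329.00 | 419900.00 | 1454180.00
Σ | 15740.00 |  |  | 1495300.00 | 2609380.00
X̄ = 1495300.00 / 15740.00 = 95.00 in
Ȳ = 2609380.00 / 15740.00 = 165.78 in

X̄ = 95.00 in, Ȳ = 165.78 in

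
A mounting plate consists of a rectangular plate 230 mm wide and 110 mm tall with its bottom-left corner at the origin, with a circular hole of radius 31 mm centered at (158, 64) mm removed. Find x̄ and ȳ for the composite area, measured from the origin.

x̄ = 109.17 mm, ȳ = 53.78 mm

plate: A = 230 × 110 = 25300.00, centroid at (115.00, 55.00).
hole: A = −π·31² = -3019.07, centroid at (158.00, 64.00).
ΣA = 22280.93 mm², ΣAx̄ = 2432486.85 mm³, ΣAȳ = 1198279.49 mm³.
x̄ = 2432486.85/22280.93 = 109.17 mm; ȳ = 1198279.49/22280.93 = 53.78 mm.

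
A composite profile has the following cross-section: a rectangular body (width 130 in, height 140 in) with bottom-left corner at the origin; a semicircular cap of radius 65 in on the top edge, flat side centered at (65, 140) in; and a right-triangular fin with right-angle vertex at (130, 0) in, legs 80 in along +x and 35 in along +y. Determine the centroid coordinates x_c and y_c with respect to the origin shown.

rectangular body: A = 130 × 140 = 18200.00, centroid at (65.00, 70.00).
semicircular top: A = ½π·65² = 6636.61, centroid at (65.00, 167.59).
triangular fin: A = ½·80·35 = 1400.00, centroid at (156.67, 11.67).
ΣA = 26236.61 in², ΣAx_c = 1833713.27 in³, ΣAy_c = 2402542.69 in³.
x_c = 1833713.27/26236.61 = 69.89 in; y_c = 2402542.69/26236.61 = 91.57 in.

x_c = 69.89 in, y_c = 91.57 in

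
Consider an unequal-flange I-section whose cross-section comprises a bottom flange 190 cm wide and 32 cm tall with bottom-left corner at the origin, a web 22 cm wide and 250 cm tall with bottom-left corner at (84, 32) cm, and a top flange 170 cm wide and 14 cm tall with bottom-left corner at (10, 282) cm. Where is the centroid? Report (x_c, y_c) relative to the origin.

bottom flange: A = 190 × 32 = 6080.00, centroid at (95.00, 16.00).
web: A = 22 × 250 = 5500.00, centroid at (95.00, 157.00).
top flange: A = 170 × 14 = 2380.00, centroid at (95.00, 289.00).
ΣA = 13960.00 cm²
ΣAx_c = (6080.00)(95.00) + (5500.00)(95.00) + (2380.00)(95.00) = 1326200.00 cm³
ΣAy_c = (6080.00)(16.00) + (5500.00)(157.00) + (2380.00)(289.00) = 1648600.00 cm³
x_c = 1326200.00 / 13960.00 = 95.00 cm
y_c = 1648600.00 / 13960.00 = 118.09 cm

x_c = 95.00 cm, y_c = 118.09 cm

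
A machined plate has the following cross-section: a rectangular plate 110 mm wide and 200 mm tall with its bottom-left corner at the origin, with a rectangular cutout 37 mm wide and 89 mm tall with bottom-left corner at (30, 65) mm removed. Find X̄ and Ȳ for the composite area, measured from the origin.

plate: A = 110 × 200 = 22000.00, centroid at (55.00, 100.00).
hole: A = −(37 × 89) = -3293.00, centroid at (48.50, 109.50).
ΣA = 18707.00 mm², ΣAX̄ = 1050289.50 mm³, ΣAȲ = 1839416.50 mm³.
X̄ = 1050289.50/18707.00 = 56.14 mm; Ȳ = 1839416.50/18707.00 = 98.33 mm.

X̄ = 56.14 mm, Ȳ = 98.33 mm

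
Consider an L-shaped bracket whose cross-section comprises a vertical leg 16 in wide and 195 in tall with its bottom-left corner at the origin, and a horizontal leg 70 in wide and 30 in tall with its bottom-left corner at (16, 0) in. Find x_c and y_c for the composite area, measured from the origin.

vertical leg: A = 16 × 195 = 3120.00, centroid at (8.00, 97.50).
horizontal leg: A = 70 × 30 = 2100.00, centroid at (51.00, 15.00).
ΣA = 5220.00 in², ΣAx_c = 132060.00 in³, ΣAy_c = 335700.00 in³.
x_c = 132060.00/5220.00 = 25.30 in; y_c = 335700.00/5220.00 = 64.31 in.

x_c = 25.30 in, y_c = 64.31 in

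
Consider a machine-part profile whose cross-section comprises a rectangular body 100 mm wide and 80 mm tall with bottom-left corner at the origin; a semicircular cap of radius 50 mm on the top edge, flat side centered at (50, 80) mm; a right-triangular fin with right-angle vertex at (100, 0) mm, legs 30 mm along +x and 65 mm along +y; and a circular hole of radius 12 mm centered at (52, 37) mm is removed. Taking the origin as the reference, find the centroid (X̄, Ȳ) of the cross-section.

X̄ = 54.63 mm, Ȳ = 57.98 mm

Part | A | x̄ᵢ | ȳᵢ | A·x̄ᵢ | A·ȳᵢ
rectangular body | 8000.00 | 50.00 | 40.00 | 400000.00 | 320000.00
semicircular top | 3926.99 | 50.00 | 101.22 | 196349.54 | 397492.60
triangular fin | 975.00 | 110.00 | 21.67 | 107250.00 | 21125.00
hole | -452.39 | 52.00 | 37.00 | -23524.25 | -16738.41
Σ | 12449.60 |  |  | 680075.30 | 721879.19
X̄ = 680075.30 / 12449.60 = 54.63 mm
Ȳ = 721879.19 / 12449.60 = 57.98 mm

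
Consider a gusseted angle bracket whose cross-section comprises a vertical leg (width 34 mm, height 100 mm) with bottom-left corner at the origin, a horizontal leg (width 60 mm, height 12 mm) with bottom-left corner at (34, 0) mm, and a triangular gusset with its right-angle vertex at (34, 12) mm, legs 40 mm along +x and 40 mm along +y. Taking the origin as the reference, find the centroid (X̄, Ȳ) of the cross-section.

vertical leg: A = 34 × 100 = 3400.00, centroid at (17.00, 50.00).
horizontal leg: A = 60 × 12 = 720.00, centroid at (64.00, 6.00).
gusset: A = ½·40·40 = 800.00, centroid at (47.33, 25.33).
ΣA = 4920.00 mm²
ΣAX̄ = (3400.00)(17.00) + (720.00)(64.00) + (800.00)(47.33) = 141746.67 mm³
ΣAȲ = (3400.00)(50.00) + (720.00)(6.00) + (800.00)(25.33) = 194586.67 mm³
X̄ = 141746.67 / 4920.00 = 28.81 mm
Ȳ = 194586.67 / 4920.00 = 39.55 mm

X̄ = 28.81 mm, Ȳ = 39.55 mm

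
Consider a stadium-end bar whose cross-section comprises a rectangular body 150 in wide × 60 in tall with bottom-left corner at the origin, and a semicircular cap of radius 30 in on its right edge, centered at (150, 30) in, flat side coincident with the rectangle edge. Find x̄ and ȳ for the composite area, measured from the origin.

Part | A | x̄ᵢ | ȳᵢ | A·x̄ᵢ | A·ȳᵢ
rectangular body | 9000.00 | 75.00 | 30.00 | 675000.00 | 270000.00
semicircular end | 1413.72 | 162.73 | 30.00 | 230057.50 | 42411.50
Σ | 10413.72 |  |  | 905057.50 | 312411.50
x̄ = 905057.50 / 10413.72 = 86.91 in
ȳ = 312411.50 / 10413.72 = 30.00 in

x̄ = 86.91 in, ȳ = 30.00 in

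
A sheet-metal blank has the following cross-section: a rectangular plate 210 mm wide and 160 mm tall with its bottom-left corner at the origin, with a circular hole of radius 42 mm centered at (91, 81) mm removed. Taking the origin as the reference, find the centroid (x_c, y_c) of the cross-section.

x_c = 107.77 mm, y_c = 79.80 mm

Part | A | x̄ᵢ | ȳᵢ | A·x̄ᵢ | A·ȳᵢ
plate | 33600.00 | 105.00 | 80.00 | 3528000.00 | 2688000.00
hole | -5541.77 | 91.00 | 81.00 | -504301.02 | -448883.32
Σ | 28058.23 |  |  | 3023698.98 | 2239116.68
x_c = 3023698.98 / 28058.23 = 107.77 mm
y_c = 2239116.68 / 28058.23 = 79.80 mm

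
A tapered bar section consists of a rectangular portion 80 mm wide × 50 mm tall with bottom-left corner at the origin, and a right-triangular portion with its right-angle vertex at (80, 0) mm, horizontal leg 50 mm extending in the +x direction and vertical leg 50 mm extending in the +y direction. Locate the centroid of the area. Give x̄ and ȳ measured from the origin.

x̄ = 53.49 mm, ȳ = 23.02 mm

Part | A | x̄ᵢ | ȳᵢ | A·x̄ᵢ | A·ȳᵢ
rectangular portion | 4000.00 | 40.00 | 25.00 | 160000.00 | 100000.00
triangular portion | 1250.00 | 96.67 | 16.67 | 120833.33 | 20833.33
Σ | 5250.00 |  |  | 280833.33 | 120833.33
x̄ = 280833.33 / 5250.00 = 53.49 mm
ȳ = 120833.33 / 5250.00 = 23.02 mm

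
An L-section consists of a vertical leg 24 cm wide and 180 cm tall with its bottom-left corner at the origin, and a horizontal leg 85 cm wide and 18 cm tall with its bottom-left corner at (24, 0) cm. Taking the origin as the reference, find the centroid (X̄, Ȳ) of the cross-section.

vertical leg: A = 24 × 180 = 4320.00, centroid at (12.00, 90.00).
horizontal leg: A = 85 × 18 = 1530.00, centroid at (66.50, 9.00).
ΣA = 5850.00 cm²
ΣAX̄ = (4320.00)(12.00) + (1530.00)(66.50) = 153585.00 cm³
ΣAȲ = (4320.00)(90.00) + (1530.00)(9.00) = 402570.00 cm³
X̄ = 153585.00 / 5850.00 = 26.25 cm
Ȳ = 402570.00 / 5850.00 = 68.82 cm

X̄ = 26.25 cm, Ȳ = 68.82 cm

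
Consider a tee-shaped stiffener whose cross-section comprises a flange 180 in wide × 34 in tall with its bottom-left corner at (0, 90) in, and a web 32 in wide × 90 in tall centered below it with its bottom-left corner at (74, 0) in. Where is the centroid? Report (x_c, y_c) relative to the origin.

Part | A | x̄ᵢ | ȳᵢ | A·x̄ᵢ | A·ȳᵢ
web | 2880.00 | 90.00 | 45.00 | 259200.00 | 129600.00
flange | 6120.00 | 90.00 | 107.00 | 550800.00 | 654840.00
Σ | 9000.00 |  |  | 810000.00 | 784440.00
x_c = 810000.00 / 9000.00 = 90.00 in
y_c = 784440.00 / 9000.00 = 87.16 in

x_c = 90.00 in, y_c = 87.16 in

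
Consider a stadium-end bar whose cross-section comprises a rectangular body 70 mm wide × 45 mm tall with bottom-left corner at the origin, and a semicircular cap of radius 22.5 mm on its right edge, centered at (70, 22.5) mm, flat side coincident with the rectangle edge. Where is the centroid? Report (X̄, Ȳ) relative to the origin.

rectangular body: A = 70 × 45 = 3150.00, centroid at (35.00, 22.50).
semicircular end: A = ½π·22.5² = 795.22, centroid at (79.55, 22.50).
ΣA = 3945.22 mm²
ΣAX̄ = (3150.00)(35.00) + (795.22)(79.55) = 173508.84 mm³
ΣAȲ = (3150.00)(22.50) + (795.22)(22.50) = 88767.35 mm³
X̄ = 173508.84 / 3945.22 = 43.98 mm
Ȳ = 88767.35 / 3945.22 = 22.50 mm

X̄ = 43.98 mm, Ȳ = 22.50 mm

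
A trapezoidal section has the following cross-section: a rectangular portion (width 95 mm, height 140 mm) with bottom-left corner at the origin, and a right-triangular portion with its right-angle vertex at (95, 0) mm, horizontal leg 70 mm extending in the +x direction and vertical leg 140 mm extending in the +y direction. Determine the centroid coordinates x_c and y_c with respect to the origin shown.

Part | A | x̄ᵢ | ȳᵢ | A·x̄ᵢ | A·ȳᵢ
rectangular portion | 13300.00 | 47.50 | 70.00 | 631750.00 | 931000.00
triangular portion | 4900.00 | 118.33 | 46.67 | 579833.33 | 228666.67
Σ | 18200.00 |  |  | 1211583.33 | 1159666.67
x_c = 1211583.33 / 18200.00 = 66.57 mm
y_c = 1159666.67 / 18200.00 = 63.72 mm

x_c = 66.57 mm, y_c = 63.72 mm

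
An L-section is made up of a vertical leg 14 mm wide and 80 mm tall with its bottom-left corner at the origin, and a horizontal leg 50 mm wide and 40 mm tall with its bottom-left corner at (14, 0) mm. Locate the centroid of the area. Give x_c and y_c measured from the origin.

x_c = 27.51 mm, y_c = 27.18 mm

vertical leg: A = 14 × 80 = 1120.00, centroid at (7.00, 40.00).
horizontal leg: A = 50 × 40 = 2000.00, centroid at (39.00, 20.00).
ΣA = 3120.00 mm²
ΣAx_c = (1120.00)(7.00) + (2000.00)(39.00) = 85840.00 mm³
ΣAy_c = (1120.00)(40.00) + (2000.00)(20.00) = 84800.00 mm³
x_c = 85840.00 / 3120.00 = 27.51 mm
y_c = 84800.00 / 3120.00 = 27.18 mm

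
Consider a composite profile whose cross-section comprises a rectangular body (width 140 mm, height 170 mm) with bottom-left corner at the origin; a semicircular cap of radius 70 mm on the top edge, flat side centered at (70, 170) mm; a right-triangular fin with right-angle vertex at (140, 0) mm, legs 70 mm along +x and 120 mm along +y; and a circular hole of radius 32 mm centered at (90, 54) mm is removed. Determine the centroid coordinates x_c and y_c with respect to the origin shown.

x_c = 80.09 mm, y_c = 109.43 mm

Part | A | x̄ᵢ | ȳᵢ | A·x̄ᵢ | A·ȳᵢ
rectangular body | 23800.00 | 70.00 | 85.00 | 1666000.00 | 2023000.00
semicircular top | 7696.90 | 70.00 | 199.71 | 538783.14 | 1537140.01
triangular fin | 4200.00 | 163.33 | 40.00 | 686000.00 | 168000.00
hole | -3216.99 | 90.00 | 54.00 | -289529.18 | -173717.51
Σ | 32479.91 |  |  | 2601253.96 | 3554422.50
x_c = 2601253.96 / 32479.91 = 80.09 mm
y_c = 3554422.50 / 32479.91 = 109.43 mm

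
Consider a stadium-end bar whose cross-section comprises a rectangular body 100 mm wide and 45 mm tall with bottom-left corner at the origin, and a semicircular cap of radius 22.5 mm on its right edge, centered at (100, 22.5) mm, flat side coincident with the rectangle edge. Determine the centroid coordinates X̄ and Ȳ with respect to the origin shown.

X̄ = 58.94 mm, Ȳ = 22.50 mm

rectangular body: A = 100 × 45 = 4500.00, centroid at (50.00, 22.50).
semicircular end: A = ½π·22.5² = 795.22, centroid at (109.55, 22.50).
ΣA = 5295.22 mm², ΣAX̄ = 312115.31 mm³, ΣAȲ = 119142.35 mm³.
X̄ = 312115.31/5295.22 = 58.94 mm; Ȳ = 119142.35/5295.22 = 22.50 mm.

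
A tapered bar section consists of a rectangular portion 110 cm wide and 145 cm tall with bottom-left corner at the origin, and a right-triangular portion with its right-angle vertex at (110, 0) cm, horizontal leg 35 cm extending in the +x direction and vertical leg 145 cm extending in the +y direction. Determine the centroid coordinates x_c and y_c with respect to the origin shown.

x_c = 64.15 cm, y_c = 69.18 cm

rectangular portion: A = 110 × 145 = 15950.00, centroid at (55.00, 72.50).
triangular portion: A = ½·35·145 = 2537.50, centroid at (121.67, 48.33).
ΣA = 18487.50 cm², ΣAx_c = 1185979.17 cm³, ΣAy_c = 1279020.83 cm³.
x_c = 1185979.17/18487.50 = 64.15 cm; y_c = 1279020.83/18487.50 = 69.18 cm.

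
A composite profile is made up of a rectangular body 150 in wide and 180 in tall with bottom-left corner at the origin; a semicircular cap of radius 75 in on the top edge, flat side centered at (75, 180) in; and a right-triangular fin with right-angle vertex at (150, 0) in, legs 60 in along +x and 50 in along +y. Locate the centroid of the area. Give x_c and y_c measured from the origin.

rectangular body: A = 150 × 180 = 27000.00, centroid at (75.00, 90.00).
semicircular top: A = ½π·75² = 8835.73, centroid at (75.00, 211.83).
triangular fin: A = ½·60·50 = 1500.00, centroid at (170.00, 16.67).
ΣA = 37335.73 in²
ΣAx_c = (27000.00)(75.00) + (8835.73)(75.00) + (1500.00)(170.00) = 2942679.70 in³
ΣAy_c = (27000.00)(90.00) + (8835.73)(211.83) + (1500.00)(16.67) = 4326681.28 in³
x_c = 2942679.70 / 37335.73 = 78.82 in
y_c = 4326681.28 / 37335.73 = 115.89 in

x_c = 78.82 in, y_c = 115.89 in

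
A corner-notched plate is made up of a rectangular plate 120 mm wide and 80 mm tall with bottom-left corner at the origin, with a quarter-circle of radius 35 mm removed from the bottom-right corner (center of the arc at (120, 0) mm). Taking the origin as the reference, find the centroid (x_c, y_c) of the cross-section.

x_c = 54.97 mm, y_c = 42.80 mm

plate: A = 120 × 80 = 9600.00, centroid at (60.00, 40.00).
removed quarter-circle: A = −¼π·35² = -962.11, centroid at (105.15, 14.85).
ΣA = 8637.89 mm²
ΣAx_c = (9600.00)(60.00) + (-962.11)(105.15) = 474838.14 mm³
ΣAy_c = (9600.00)(40.00) + (-962.11)(14.85) = 369708.33 mm³
x_c = 474838.14 / 8637.89 = 54.97 mm
y_c = 369708.33 / 8637.89 = 42.80 mm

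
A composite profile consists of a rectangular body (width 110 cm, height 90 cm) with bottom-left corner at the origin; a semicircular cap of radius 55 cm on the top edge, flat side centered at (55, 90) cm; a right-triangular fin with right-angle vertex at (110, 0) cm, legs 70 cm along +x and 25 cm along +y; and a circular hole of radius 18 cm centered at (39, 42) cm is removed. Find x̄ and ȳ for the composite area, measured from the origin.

x̄ = 60.85 cm, ȳ = 65.38 cm

rectangular body: A = 110 × 90 = 9900.00, centroid at (55.00, 45.00).
semicircular top: A = ½π·55² = 4751.66, centroid at (55.00, 113.34).
triangular fin: A = ½·70·25 = 875.00, centroid at (133.33, 8.33).
hole: A = −π·18² = -1017.88, centroid at (39.00, 42.00).
ΣA = 14508.78 cm²
ΣAx̄ = (9900.00)(55.00) + (4751.66)(55.00) + (875.00)(133.33) + (-1017.88)(39.00) = 882810.74 cm³
ΣAȳ = (9900.00)(45.00) + (4751.66)(113.34) + (875.00)(8.33) + (-1017.88)(42.00) = 948606.84 cm³
x̄ = 882810.74 / 14508.78 = 60.85 cm
ȳ = 948606.84 / 14508.78 = 65.38 cm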